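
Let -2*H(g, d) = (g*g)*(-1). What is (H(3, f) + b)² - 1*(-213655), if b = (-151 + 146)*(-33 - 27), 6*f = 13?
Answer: 1225501/4 ≈ 3.0638e+5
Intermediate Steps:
f = 13/6 (f = (⅙)*13 = 13/6 ≈ 2.1667)
b = 300 (b = -5*(-60) = 300)
H(g, d) = g²/2 (H(g, d) = -g*g*(-1)/2 = -g²*(-1)/2 = -(-1)*g²/2 = g²/2)
(H(3, f) + b)² - 1*(-213655) = ((½)*3² + 300)² - 1*(-213655) = ((½)*9 + 300)² + 213655 = (9/2 + 300)² + 213655 = (609/2)² + 213655 = 370881/4 + 213655 = 1225501/4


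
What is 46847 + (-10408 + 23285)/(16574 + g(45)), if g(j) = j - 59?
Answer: 775799197/16560 ≈ 46848.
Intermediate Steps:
g(j) = -59 + j
46847 + (-10408 + 23285)/(16574 + g(45)) = 46847 + (-10408 + 23285)/(16574 + (-59 + 45)) = 46847 + 12877/(16574 - 14) = 46847 + 12877/16560 = 775799197/16560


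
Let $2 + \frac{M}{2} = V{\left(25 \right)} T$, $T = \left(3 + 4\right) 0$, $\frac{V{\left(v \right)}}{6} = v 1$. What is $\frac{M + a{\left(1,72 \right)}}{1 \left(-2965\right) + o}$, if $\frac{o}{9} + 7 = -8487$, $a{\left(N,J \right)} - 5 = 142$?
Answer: $- \frac{143}{79411} \approx -0.0018008$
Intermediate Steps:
$a{\left(N,J \right)} = 147$ ($a{\left(N,J \right)} = 5 + 142 = 147$)
$V{\left(v \right)} = 6 v$ ($V{\left(v \right)} = 6 v 1 = 6 v$)
$T = 0$ ($T = 7 \cdot 0 = 0$)
$o = -76446$ ($o = -63 + 9 \left(-8487\right) = -63 - 76383 = -76446$)
$M = -4$ ($M = -4 + 2 \cdot 6 \cdot 25 \cdot 0 = -4 + 2 \cdot 150 \cdot 0 = -4 + 2 \cdot 0 = -4 + 0 = -4$)
$\frac{M + a{\left(1,72 \right)}}{1 \left(-2965\right) + o} = \frac{-4 + 147}{1 \left(-2965\right) - 76446} = \frac{143}{-2965 - 76446} = \frac{143}{-79411} = 143 \left(- \frac{1}{79411}\right) = - \frac{143}{79411}$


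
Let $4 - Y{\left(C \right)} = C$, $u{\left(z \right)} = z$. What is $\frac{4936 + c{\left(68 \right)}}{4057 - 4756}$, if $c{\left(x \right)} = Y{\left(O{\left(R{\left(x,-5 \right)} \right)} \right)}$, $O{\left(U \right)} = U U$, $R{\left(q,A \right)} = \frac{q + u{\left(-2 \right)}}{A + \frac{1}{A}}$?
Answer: $- \frac{807635}{118131} \approx -6.8368$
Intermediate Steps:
$R{\left(q,A \right)} = \frac{-2 + q}{A + \frac{1}{A}}$ ($R{\left(q,A \right)} = \frac{q - 2}{A + \frac{1}{A}} = \frac{-2 + q}{A + \frac{1}{A}}$)
$O{\left(U \right)} = U^{2}$
$Y{\left(C \right)} = 4 - C$
$c{\left(x \right)} = 4 - \left(\frac{5}{13} - \frac{5 x}{26}\right)^{2}$ ($c{\left(x \right)} = 4 - \left(- \frac{5 \left(-2 + x\right)}{1 + \left(-5\right)^{2}}\right)^{2} = 4 - \left(- \frac{5 \left(-2 + x\right)}{1 + 25}\right)^{2} = 4 - \left(- \frac{5 \left(-2 + x\right)}{26}\right)^{2} = 4 - \left(\left(-5\right) \frac{1}{26} \left(-2 + x\right)\right)^{2} = 4 - \left(\frac{5}{13} - \frac{5 x}{26}\right)^{2}$)
$\frac{4936 + c{\left(68 \right)}}{4057 - 4756} = \frac{4936 + \left(4 - \frac{25 \left(-2 + 68\right)^{2}}{676}\right)}{4057 - 4756} = \frac{4936 + \left(4 - \frac{25 \cdot 66^{2}}{676}\right)}{-699} = \left(4936 + \left(4 - \frac{27225}{169}\right)\right) \left(- \frac{1}{699}\right) = \left(4936 - \frac{26549}{169}\right) \left(- \frac{1}{699}\right) = \frac{807635}{169} \left(- \frac{1}{699}\right) = - \frac{807635}{118131}$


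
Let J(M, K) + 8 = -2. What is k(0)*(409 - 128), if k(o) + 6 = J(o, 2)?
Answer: -4496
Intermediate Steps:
J(M, K) = -10 (J(M, K) = -8 - 2 = -10)
k(o) = -16 (k(o) = -6 - 10 = -16)
k(0)*(409 - 128) = -16*(409 - 128) = -16*281 = -4496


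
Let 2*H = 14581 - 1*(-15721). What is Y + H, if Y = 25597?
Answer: 40748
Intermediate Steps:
H = 15151 (H = (14581 - 1*(-15721))/2 = (14581 + 15721)/2 = (½)*30302 = 15151)
Y + H = 25597 + 15151 = 40748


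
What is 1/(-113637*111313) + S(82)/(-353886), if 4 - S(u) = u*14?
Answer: 185522701051/57389762403597 ≈ 0.0032327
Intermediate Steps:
S(u) = 4 - 14*u (S(u) = 4 - u*14 = 4 - 14*u)
1/(-113637*111313) + S(82)/(-353886) = 1/(-113637*111313) + (4 - 14*82)/(-353886) = -1/113637*1/111313 + (4 - 1148)*(-1/353886) = -1/12649275381 - 1144*(-1/353886) = -1/12649275381 + 44/13611 = 185522701051/57389762403597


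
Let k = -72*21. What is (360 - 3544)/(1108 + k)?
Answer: 796/101 ≈ 7.8812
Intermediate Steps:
k = -1512
(360 - 3544)/(1108 + k) = (360 - 3544)/(1108 - 1512) = -3184/(-404) = -3184*(-1/404) = 796/101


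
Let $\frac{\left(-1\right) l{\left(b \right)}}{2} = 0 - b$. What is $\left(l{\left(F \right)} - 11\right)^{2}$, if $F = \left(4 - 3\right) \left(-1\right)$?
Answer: $169$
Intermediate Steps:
$F = -1$ ($F = 1 \left(-1\right) = -1$)
$l{\left(b \right)} = 2 b$ ($l{\left(b \right)} = - 2 \left(0 - b\right) = - 2 \left(- b\right) = 2 b$)
$\left(l{\left(F \right)} - 11\right)^{2} = \left(2 \left(-1\right) - 11\right)^{2} = \left(-2 - 11\right)^{2} = \left(-13\right)^{2} = 169$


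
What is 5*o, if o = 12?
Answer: 60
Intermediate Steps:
5*o = 5*12 = 60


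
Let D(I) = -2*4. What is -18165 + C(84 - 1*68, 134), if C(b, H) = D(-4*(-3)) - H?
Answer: -18307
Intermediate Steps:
D(I) = -8
C(b, H) = -8 - H
-18165 + C(84 - 1*68, 134) = -18165 + (-8 - 1*134) = -18165 + (-8 - 134) = -18165 - 142 = -18307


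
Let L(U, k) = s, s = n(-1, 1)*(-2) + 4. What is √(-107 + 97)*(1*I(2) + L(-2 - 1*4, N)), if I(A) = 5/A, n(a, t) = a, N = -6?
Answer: 17*I*√10/2 ≈ 26.879*I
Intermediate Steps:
s = 6 (s = -1*(-2) + 4 = 2 + 4 = 6)
L(U, k) = 6
√(-107 + 97)*(1*I(2) + L(-2 - 1*4, N)) = √(-107 + 97)*(1*(5/2) + 6) = √(-10)*(1*(5*(½)) + 6) = (I*√10)*(1*(5/2) + 6) = (I*√10)*(5/2 + 6) = (I*√10)*(17/2) = 17*I*√10/2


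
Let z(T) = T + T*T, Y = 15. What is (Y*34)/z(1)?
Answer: 255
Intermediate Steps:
z(T) = T + T²
(Y*34)/z(1) = (15*34)/((1*(1 + 1))) = 510/((1*2)) = 510/2 = 510*(½) = 255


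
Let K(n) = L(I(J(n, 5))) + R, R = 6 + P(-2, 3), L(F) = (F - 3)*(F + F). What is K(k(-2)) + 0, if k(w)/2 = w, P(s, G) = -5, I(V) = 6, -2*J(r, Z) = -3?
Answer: 37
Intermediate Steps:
J(r, Z) = 3/2 (J(r, Z) = -1/2*(-3) = 3/2)
k(w) = 2*w
L(F) = 2*F*(-3 + F) (L(F) = (-3 + F)*(2*F) = 2*F*(-3 + F))
R = 1 (R = 6 - 5 = 1)
K(n) = 37 (K(n) = 2*6*(-3 + 6) + 1 = 2*6*3 + 1 = 36 + 1 = 37)
K(k(-2)) + 0 = 37 + 0 = 37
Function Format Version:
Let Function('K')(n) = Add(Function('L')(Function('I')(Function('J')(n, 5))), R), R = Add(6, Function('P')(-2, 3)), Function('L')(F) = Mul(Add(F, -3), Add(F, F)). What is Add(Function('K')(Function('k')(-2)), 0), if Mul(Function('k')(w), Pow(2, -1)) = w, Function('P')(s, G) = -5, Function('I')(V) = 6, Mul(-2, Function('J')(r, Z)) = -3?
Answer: 37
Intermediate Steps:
Function('J')(r, Z) = Rational(3, 2) (Function('J')(r, Z) = Mul(Rational(-1, 2), -3) = Rational(3, 2))
Function('k')(w) = Mul(2, w)
Function('L')(F) = Mul(2, F, Add(-3, F)) (Function('L')(F) = Mul(Add(-3, F), Mul(2, F)) = Mul(2, F, Add(-3, F)))
R = 1 (R = Add(6, -5) = 1)
Function('K')(n) = 37 (Function('K')(n) = Add(Mul(2, 6, Add(-3, 6)), 1) = Add(Mul(2, 6, 3), 1) = Add(36, 1) = 37)
Add(Function('K')(Function('k')(-2)), 0) = Add(37, 0) = 37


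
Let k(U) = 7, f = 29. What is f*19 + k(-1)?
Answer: 558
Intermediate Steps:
f*19 + k(-1) = 29*19 + 7 = 551 + 7 = 558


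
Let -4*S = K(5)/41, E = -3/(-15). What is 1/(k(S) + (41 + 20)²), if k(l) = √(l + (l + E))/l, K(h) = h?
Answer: 465125/1730711429 + 10*√23370/1730711429 ≈ 0.00026963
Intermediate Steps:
E = ⅕ (E = -3*(-1/15) = ⅕ ≈ 0.20000)
S = -5/164 (S = -5/(4*41) = -¼*5/41 = -5/164 ≈ -0.030488)
k(l) = √(⅕ + 2*l)/l (k(l) = √(l + (l + ⅕))/l = √(l + (⅕ + l))/l = √(⅕ + 2*l)/l)
1/(k(S) + (41 + 20)²) = 1/(√(5 + 50*(-5/164))/(5*(-5/164)) + (41 + 20)²) = 1/((⅕)*(-164/5)*√(5 - 125/82) + 61²) = 1/((⅕)*(-164/5)*√(285/82) + 3721) = 1/((⅕)*(-164/5)*(√23370/82) + 3721) = 1/(-2*√23370/25 + 3721) = 1/(3721 - 2*√23370/25)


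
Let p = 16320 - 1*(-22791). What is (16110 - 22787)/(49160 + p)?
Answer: -6677/88271 ≈ -0.075642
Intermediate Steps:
p = 39111 (p = 16320 + 22791 = 39111)
(16110 - 22787)/(49160 + p) = (16110 - 22787)/(49160 + 39111) = -6677/88271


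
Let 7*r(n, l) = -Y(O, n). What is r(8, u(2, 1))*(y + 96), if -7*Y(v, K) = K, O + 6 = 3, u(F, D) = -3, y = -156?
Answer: -480/49 ≈ -9.7959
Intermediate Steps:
O = -3 (O = -6 + 3 = -3)
Y(v, K) = -K/7
r(n, l) = n/49 (r(n, l) = (-(-1)*n/7)/7 = (n/7)/7 = n/49)
r(8, u(2, 1))*(y + 96) = ((1/49)*8)*(-156 + 96) = (8/49)*(-60) = -480/49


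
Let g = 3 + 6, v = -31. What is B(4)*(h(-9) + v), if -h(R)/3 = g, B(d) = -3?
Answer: 174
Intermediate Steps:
g = 9
h(R) = -27 (h(R) = -3*9 = -27)
B(4)*(h(-9) + v) = -3*(-27 - 31) = -3*(-58) = 174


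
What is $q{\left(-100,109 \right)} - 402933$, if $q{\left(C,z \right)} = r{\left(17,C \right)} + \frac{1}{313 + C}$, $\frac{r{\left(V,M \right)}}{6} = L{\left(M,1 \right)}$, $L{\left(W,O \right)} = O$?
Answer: $- \frac{85823450}{213} \approx -4.0293 \cdot 10^{5}$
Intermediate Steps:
$r{\left(V,M \right)} = 6$ ($r{\left(V,M \right)} = 6 \cdot 1 = 6$)
$q{\left(C,z \right)} = 6 + \frac{1}{313 + C}$
$q{\left(-100,109 \right)} - 402933 = \frac{1879 + 6 \left(-100\right)}{313 - 100} - 402933 = \frac{1879 - 600}{213} - 402933 = \frac{1}{213} \cdot 1279 - 402933 = \frac{1279}{213} - 402933 = - \frac{85823450}{213}$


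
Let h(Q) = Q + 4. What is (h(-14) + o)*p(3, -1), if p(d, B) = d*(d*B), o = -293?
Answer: 2727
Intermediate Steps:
h(Q) = 4 + Q
p(d, B) = B*d² (p(d, B) = d*(B*d) = B*d²)
(h(-14) + o)*p(3, -1) = ((4 - 14) - 293)*(-1*3²) = (-10 - 293)*(-1*9) = -303*(-9) = 2727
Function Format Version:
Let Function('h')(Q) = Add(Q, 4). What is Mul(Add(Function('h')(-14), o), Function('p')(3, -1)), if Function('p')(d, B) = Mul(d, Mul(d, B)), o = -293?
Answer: 2727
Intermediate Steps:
Function('h')(Q) = Add(4, Q)
Function('p')(d, B) = Mul(B, Pow(d, 2)) (Function('p')(d, B) = Mul(d, Mul(B, d)) = Mul(B, Pow(d, 2)))
Mul(Add(Function('h')(-14), o), Function('p')(3, -1)) = Mul(Add(Add(4, -14), -293), Mul(-1, Pow(3, 2))) = Mul(Add(-10, -293), Mul(-1, 9)) = Mul(-303, -9) = 2727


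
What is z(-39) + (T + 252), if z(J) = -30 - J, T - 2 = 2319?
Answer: 2582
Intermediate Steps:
T = 2321 (T = 2 + 2319 = 2321)
z(-39) + (T + 252) = (-30 - 1*(-39)) + (2321 + 252) = (-30 + 39) + 2573 = 9 + 2573 = 2582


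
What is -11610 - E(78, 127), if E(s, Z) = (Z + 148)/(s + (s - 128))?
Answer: -325355/28 ≈ -11620.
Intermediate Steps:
E(s, Z) = (148 + Z)/(-128 + 2*s) (E(s, Z) = (148 + Z)/(s + (-128 + s)) = (148 + Z)/(-128 + 2*s))
-11610 - E(78, 127) = -11610 - (148 + 127)/(2*(-64 + 78)) = -11610 - 275/(2*14) = -11610 - 1*275/28 = -11610 - 275/28 = -325355/28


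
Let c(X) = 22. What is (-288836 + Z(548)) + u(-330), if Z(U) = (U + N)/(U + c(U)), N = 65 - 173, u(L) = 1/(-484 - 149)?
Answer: -3473821307/12027 ≈ -2.8884e+5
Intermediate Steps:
u(L) = -1/633 (u(L) = 1/(-633) = -1/633)
N = -108
Z(U) = (-108 + U)/(22 + U) (Z(U) = (U - 108)/(U + 22) = (-108 + U)/(22 + U))
(-288836 + Z(548)) + u(-330) = (-288836 + (-108 + 548)/(22 + 548)) - 1/633 = (-288836 + 440/570) - 1/633 = (-288836 + (1/570)*440) - 1/633 = (-288836 + 44/57) - 1/633 = -16463608/57 - 1/633 = -3473821307/12027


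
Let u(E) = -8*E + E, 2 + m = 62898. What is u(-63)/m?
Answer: 441/62896 ≈ 0.0070116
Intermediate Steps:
m = 62896 (m = -2 + 62898 = 62896)
u(E) = -7*E
u(-63)/m = -7*(-63)/62896 = 441*(1/62896) = 441/62896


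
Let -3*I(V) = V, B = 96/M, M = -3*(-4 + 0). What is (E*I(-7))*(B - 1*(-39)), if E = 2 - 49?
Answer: -15463/3 ≈ -5154.3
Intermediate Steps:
M = 12 (M = -3*(-4) = 12)
B = 8 (B = 96/12 = 96*(1/12) = 8)
I(V) = -V/3
E = -47
(E*I(-7))*(B - 1*(-39)) = (-(-47)*(-7)/3)*(8 - 1*(-39)) = (-47*7/3)*(8 + 39) = -329/3*47 = -15463/3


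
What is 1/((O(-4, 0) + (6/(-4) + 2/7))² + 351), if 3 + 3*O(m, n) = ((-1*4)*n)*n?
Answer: 196/69757 ≈ 0.0028098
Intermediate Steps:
O(m, n) = -1 - 4*n²/3 (O(m, n) = -1 + (((-1*4)*n)*n)/3 = -1 + ((-4*n)*n)/3 = -1 + (-4*n²)/3 = -1 - 4*n²/3)
1/((O(-4, 0) + (6/(-4) + 2/7))² + 351) = 1/(((-1 - 4/3*0²) + (6/(-4) + 2/7))² + 351) = 1/(((-1 - 4/3*0) + (6*(-¼) + 2*(⅐)))² + 351) = 1/(((-1 + 0) + (-3/2 + 2/7))² + 351) = 1/((-1 - 17/14)² + 351) = 1/((-31/14)² + 351) = 1/(961/196 + 351) = 1/(69757/196) = 196/69757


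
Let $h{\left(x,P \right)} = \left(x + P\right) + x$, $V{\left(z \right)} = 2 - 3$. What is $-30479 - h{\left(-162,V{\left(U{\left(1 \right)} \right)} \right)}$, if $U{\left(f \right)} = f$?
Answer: $-30154$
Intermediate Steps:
$V{\left(z \right)} = -1$ ($V{\left(z \right)} = 2 - 3 = -1$)
$h{\left(x,P \right)} = P + 2 x$ ($h{\left(x,P \right)} = \left(P + x\right) + x = P + 2 x$)
$-30479 - h{\left(-162,V{\left(U{\left(1 \right)} \right)} \right)} = -30479 - \left(-1 + 2 \left(-162\right)\right) = -30479 - \left(-1 - 324\right) = -30479 - -325 = -30479 + 325 = -30154$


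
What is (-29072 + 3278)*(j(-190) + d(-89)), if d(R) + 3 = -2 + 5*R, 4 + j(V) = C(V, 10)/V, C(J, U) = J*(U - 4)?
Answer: 11555712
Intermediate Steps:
C(J, U) = J*(-4 + U)
j(V) = 2 (j(V) = -4 + (V*(-4 + 10))/V = -4 + (V*6)/V = -4 + (6*V)/V = -4 + 6 = 2)
d(R) = -5 + 5*R (d(R) = -3 + (-2 + 5*R) = -5 + 5*R)
(-29072 + 3278)*(j(-190) + d(-89)) = (-29072 + 3278)*(2 + (-5 + 5*(-89))) = -25794*(2 + (-5 - 445)) = -25794*(2 - 450) = -25794*(-448) = 11555712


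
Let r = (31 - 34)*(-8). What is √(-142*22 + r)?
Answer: 10*I*√31 ≈ 55.678*I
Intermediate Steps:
r = 24 (r = -3*(-8) = 24)
√(-142*22 + r) = √(-142*22 + 24) = √(-3124 + 24) = √(-3100) = 10*I*√31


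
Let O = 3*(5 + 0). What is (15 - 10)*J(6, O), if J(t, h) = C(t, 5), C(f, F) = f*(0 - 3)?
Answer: -90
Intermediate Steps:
O = 15 (O = 3*5 = 15)
C(f, F) = -3*f (C(f, F) = f*(-3) = -3*f)
J(t, h) = -3*t
(15 - 10)*J(6, O) = (15 - 10)*(-3*6) = 5*(-18) = -90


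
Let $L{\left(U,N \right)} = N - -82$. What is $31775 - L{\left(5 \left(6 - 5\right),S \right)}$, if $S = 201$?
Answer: $31492$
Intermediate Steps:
$L{\left(U,N \right)} = 82 + N$ ($L{\left(U,N \right)} = N + 82 = 82 + N$)
$31775 - L{\left(5 \left(6 - 5\right),S \right)} = 31775 - \left(82 + 201\right) = 31775 - 283 = 31492$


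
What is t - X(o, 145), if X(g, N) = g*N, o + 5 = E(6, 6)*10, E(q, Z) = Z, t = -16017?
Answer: -23992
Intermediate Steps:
o = 55 (o = -5 + 6*10 = -5 + 60 = 55)
X(g, N) = N*g
t - X(o, 145) = -16017 - 145*55 = -16017 - 1*7975 = -16017 - 7975 = -23992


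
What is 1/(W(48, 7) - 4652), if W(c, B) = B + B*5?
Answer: -1/4610 ≈ -0.00021692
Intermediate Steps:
W(c, B) = 6*B (W(c, B) = B + 5*B = 6*B)
1/(W(48, 7) - 4652) = 1/(6*7 - 4652) = 1/(42 - 4652) = 1/(-4610) = -1/4610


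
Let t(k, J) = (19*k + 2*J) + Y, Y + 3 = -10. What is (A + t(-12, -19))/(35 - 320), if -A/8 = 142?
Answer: 283/57 ≈ 4.9649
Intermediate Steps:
Y = -13 (Y = -3 - 10 = -13)
t(k, J) = -13 + 2*J + 19*k (t(k, J) = (19*k + 2*J) - 13 = (2*J + 19*k) - 13 = -13 + 2*J + 19*k)
A = -1136 (A = -8*142 = -1136)
(A + t(-12, -19))/(35 - 320) = (-1136 + (-13 + 2*(-19) + 19*(-12)))/(35 - 320) = (-1136 + (-13 - 38 - 228))/(-285) = (-1136 - 279)*(-1/285) = -1415*(-1/285) = 283/57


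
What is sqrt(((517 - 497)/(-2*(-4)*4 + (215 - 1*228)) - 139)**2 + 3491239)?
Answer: 2*sqrt(316801730)/19 ≈ 1873.6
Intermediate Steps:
sqrt(((517 - 497)/(-2*(-4)*4 + (215 - 1*228)) - 139)**2 + 3491239) = sqrt((20/(8*4 + (215 - 228)) - 139)**2 + 3491239) = sqrt((20/(32 - 13) - 139)**2 + 3491239) = sqrt((20/19 - 139)**2 + 3491239) = sqrt((-2621/19)**2 + 3491239) = sqrt(6869641/361 + 3491239) = sqrt(1267206920/361) = 2*sqrt(316801730)/19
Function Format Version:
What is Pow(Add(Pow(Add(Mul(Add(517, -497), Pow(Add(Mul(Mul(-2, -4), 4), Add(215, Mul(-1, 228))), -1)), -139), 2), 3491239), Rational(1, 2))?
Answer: Mul(Rational(2, 19), Pow(316801730, Rational(1, 2))) ≈ 1873.6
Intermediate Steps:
Pow(Add(Pow(Add(Mul(Add(517, -497), Pow(Add(Mul(Mul(-2, -4), 4), Add(215, Mul(-1, 228))), -1)), -139), 2), 3491239), Rational(1, 2)) = Pow(Add(Pow(Add(Mul(20, Pow(Add(Mul(8, 4), Add(215, -228)), -1)), -139), 2), 3491239), Rational(1, 2)) = Pow(Add(Pow(Add(Mul(20, Pow(Add(32, -13), -1)), -139), 2), 3491239), Rational(1, 2)) = Pow(Add(Pow(Add(Mul(20, Pow(19, -1)), -139), 2), 3491239), Rational(1, 2)) = Pow(Add(Pow(Add(Mul(20, Rational(1, 19)), -139), 2), 3491239), Rational(1, 2)) = Pow(Add(Pow(Add(Rational(20, 19), -139), 2), 3491239), Rational(1, 2)) = Pow(Add(Pow(Rational(-2621, 19), 2), 3491239), Rational(1, 2)) = Pow(Add(Rational(6869641, 361), 3491239), Rational(1, 2)) = Pow(Rational(1267206920, 361), Rational(1, 2)) = Mul(Rational(2, 19), Pow(316801730, Rational(1, 2)))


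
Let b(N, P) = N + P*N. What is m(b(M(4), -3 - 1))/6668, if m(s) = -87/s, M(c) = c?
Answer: 29/26672 ≈ 0.0010873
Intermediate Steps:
b(N, P) = N + N*P
m(b(M(4), -3 - 1))/6668 = -87*1/(4*(1 + (-3 - 1)))/6668 = -87*1/(4*(1 - 4))*(1/6668) = -87/(4*(-3))*(1/6668) = -87/(-12)*(1/6668) = -87*(-1/12)*(1/6668) = (29/4)*(1/6668) = 29/26672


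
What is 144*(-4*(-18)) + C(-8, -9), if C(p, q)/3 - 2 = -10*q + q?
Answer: 10617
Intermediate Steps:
C(p, q) = 6 - 27*q (C(p, q) = 6 + 3*(-10*q + q) = 6 + 3*(-9*q) = 6 - 27*q)
144*(-4*(-18)) + C(-8, -9) = 144*(-4*(-18)) + (6 - 27*(-9)) = 144*72 + (6 + 243) = 10368 + 249 = 10617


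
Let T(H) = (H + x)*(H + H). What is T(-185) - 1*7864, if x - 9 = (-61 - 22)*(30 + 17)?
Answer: 1500626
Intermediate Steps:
x = -3892 (x = 9 + (-61 - 22)*(30 + 17) = 9 - 83*47 = 9 - 3901 = -3892)
T(H) = 2*H*(-3892 + H) (T(H) = (H - 3892)*(H + H) = (-3892 + H)*(2*H) = 2*H*(-3892 + H))
T(-185) - 1*7864 = 2*(-185)*(-3892 - 185) - 1*7864 = 2*(-185)*(-4077) - 7864 = 1508490 - 7864 = 1500626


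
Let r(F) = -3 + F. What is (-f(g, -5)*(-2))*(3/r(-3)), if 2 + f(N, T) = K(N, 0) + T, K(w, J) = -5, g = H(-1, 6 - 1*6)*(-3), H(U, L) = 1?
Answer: 12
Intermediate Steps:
g = -3 (g = 1*(-3) = -3)
f(N, T) = -7 + T (f(N, T) = -2 + (-5 + T) = -7 + T)
(-f(g, -5)*(-2))*(3/r(-3)) = (-(-7 - 5)*(-2))*(3/(-3 - 3)) = (-1*(-12)*(-2))*(3/(-6)) = (12*(-2))*(3*(-1/6)) = -24*(-1/2) = 12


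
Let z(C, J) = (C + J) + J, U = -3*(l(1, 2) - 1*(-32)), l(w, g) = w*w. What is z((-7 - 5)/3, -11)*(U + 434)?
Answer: -8710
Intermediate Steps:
l(w, g) = w²
U = -99 (U = -3*(1² - 1*(-32)) = -3*(1 + 32) = -3*33 = -99)
z(C, J) = C + 2*J
z((-7 - 5)/3, -11)*(U + 434) = ((-7 - 5)/3 + 2*(-11))*(-99 + 434) = (-12*⅓ - 22)*335 = (-4 - 22)*335 = -26*335 = -8710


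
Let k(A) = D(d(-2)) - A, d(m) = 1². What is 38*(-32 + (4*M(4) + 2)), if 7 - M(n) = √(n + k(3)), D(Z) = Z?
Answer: -76 - 152*√2 ≈ -290.96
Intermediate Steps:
d(m) = 1
k(A) = 1 - A
M(n) = 7 - √(-2 + n) (M(n) = 7 - √(n + (1 - 1*3)) = 7 - √(n + (1 - 3)) = 7 - √(n - 2) = 7 - √(-2 + n))
38*(-32 + (4*M(4) + 2)) = 38*(-32 + (4*(7 - √(-2 + 4)) + 2)) = 38*(-32 + (4*(7 - √2) + 2)) = 38*(-32 + ((28 - 4*√2) + 2)) = 38*(-32 + (30 - 4*√2)) = 38*(-2 - 4*√2) = -76 - 152*√2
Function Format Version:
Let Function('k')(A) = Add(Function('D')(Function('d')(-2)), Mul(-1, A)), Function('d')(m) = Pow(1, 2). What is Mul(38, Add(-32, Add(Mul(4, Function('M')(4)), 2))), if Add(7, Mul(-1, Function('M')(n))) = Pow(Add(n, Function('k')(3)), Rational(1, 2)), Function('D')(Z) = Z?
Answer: Add(-76, Mul(-152, Pow(2, Rational(1, 2)))) ≈ -290.96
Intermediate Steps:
Function('d')(m) = 1
Function('k')(A) = Add(1, Mul(-1, A))
Function('M')(n) = Add(7, Mul(-1, Pow(Add(-2, n), Rational(1, 2)))) (Function('M')(n) = Add(7, Mul(-1, Pow(Add(n, Add(1, Mul(-1, 3))), Rational(1, 2)))) = Add(7, Mul(-1, Pow(Add(n, Add(1, -3)), Rational(1, 2)))) = Add(7, Mul(-1, Pow(Add(n, -2), Rational(1, 2)))) = Add(7, Mul(-1, Pow(Add(-2, n), Rational(1, 2)))))
Mul(38, Add(-32, Add(Mul(4, Function('M')(4)), 2))) = Mul(38, Add(-32, Add(Mul(4, Add(7, Mul(-1, Pow(Add(-2, 4), Rational(1, 2))))), 2))) = Mul(38, Add(-32, Add(Mul(4, Add(7, Mul(-1, Pow(2, Rational(1, 2))))), 2))) = Mul(38, Add(-32, Add(Add(28, Mul(-4, Pow(2, Rational(1, 2)))), 2))) = Mul(38, Add(-32, Add(30, Mul(-4, Pow(2, Rational(1, 2)))))) = Mul(38, Add(-2, Mul(-4, Pow(2, Rational(1, 2))))) = Add(-76, Mul(-152, Pow(2, Rational(1, 2))))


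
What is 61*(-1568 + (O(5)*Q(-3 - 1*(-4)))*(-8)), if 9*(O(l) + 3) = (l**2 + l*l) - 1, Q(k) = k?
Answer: -871568/9 ≈ -96841.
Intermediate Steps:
O(l) = -28/9 + 2*l**2/9 (O(l) = -3 + ((l**2 + l*l) - 1)/9 = -3 + ((l**2 + l**2) - 1)/9 = -3 + (2*l**2 - 1)/9 = -3 + (-1 + 2*l**2)/9 = -3 + (-1/9 + 2*l**2/9) = -28/9 + 2*l**2/9)
61*(-1568 + (O(5)*Q(-3 - 1*(-4)))*(-8)) = 61*(-1568 + ((-28/9 + (2/9)*5**2)*(-3 - 1*(-4)))*(-8)) = 61*(-1568 + ((-28/9 + (2/9)*25)*(-3 + 4))*(-8)) = 61*(-1568 + ((-28/9 + 50/9)*1)*(-8)) = 61*(-1568 + ((22/9)*1)*(-8)) = 61*(-1568 + (22/9)*(-8)) = 61*(-1568 - 176/9) = 61*(-14288/9) = -871568/9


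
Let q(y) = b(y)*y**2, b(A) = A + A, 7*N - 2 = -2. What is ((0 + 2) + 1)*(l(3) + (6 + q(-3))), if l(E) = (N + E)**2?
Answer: -117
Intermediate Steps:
N = 0 (N = 2/7 + (1/7)*(-2) = 2/7 - 2/7 = 0)
b(A) = 2*A
l(E) = E**2 (l(E) = (0 + E)**2 = E**2)
q(y) = 2*y**3 (q(y) = (2*y)*y**2 = 2*y**3)
((0 + 2) + 1)*(l(3) + (6 + q(-3))) = ((0 + 2) + 1)*(3**2 + (6 + 2*(-3)**3)) = (2 + 1)*(9 + (6 + 2*(-27))) = 3*(9 + (6 - 54)) = 3*(9 - 48) = 3*(-39) = -117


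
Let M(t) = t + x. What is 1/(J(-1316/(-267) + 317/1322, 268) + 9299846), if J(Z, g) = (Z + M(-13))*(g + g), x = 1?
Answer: 176487/1640655693406 ≈ 1.0757e-7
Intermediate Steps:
M(t) = 1 + t (M(t) = t + 1 = 1 + t)
J(Z, g) = 2*g*(-12 + Z) (J(Z, g) = (Z + (1 - 13))*(g + g) = (Z - 12)*(2*g) = (-12 + Z)*(2*g) = 2*g*(-12 + Z))
1/(J(-1316/(-267) + 317/1322, 268) + 9299846) = 1/(2*268*(-12 + (-1316/(-267) + 317/1322)) + 9299846) = 1/(2*268*(-12 + (-1316*(-1/267) + 317*(1/1322))) + 9299846) = 1/(2*268*(-12 + (1316/267 + 317/1322)) + 9299846) = 1/(2*268*(-12 + 1824391/352974) + 9299846) = 1/(2*268*(-2411297/352974) + 9299846) = 1/(-646227596/176487 + 9299846) = 1/(1640655693406/176487) = 176487/1640655693406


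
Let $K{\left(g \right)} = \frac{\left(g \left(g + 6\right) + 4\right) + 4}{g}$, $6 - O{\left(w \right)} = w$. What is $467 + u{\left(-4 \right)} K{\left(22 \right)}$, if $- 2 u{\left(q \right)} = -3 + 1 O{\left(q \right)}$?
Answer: $\frac{4045}{11} \approx 367.73$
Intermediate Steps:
$O{\left(w \right)} = 6 - w$
$u{\left(q \right)} = - \frac{3}{2} + \frac{q}{2}$ ($u{\left(q \right)} = - \frac{-3 + 1 \left(6 - q\right)}{2} = - \frac{-3 - \left(-6 + q\right)}{2} = - \frac{3 - q}{2} = - \frac{3}{2} + \frac{q}{2}$)
$K{\left(g \right)} = \frac{8 + g \left(6 + g\right)}{g}$ ($K{\left(g \right)} = \frac{\left(g \left(6 + g\right) + 4\right) + 4}{g} = \frac{\left(4 + g \left(6 + g\right)\right) + 4}{g} = \frac{8 + g \left(6 + g\right)}{g}$)
$467 + u{\left(-4 \right)} K{\left(22 \right)} = 467 + \left(- \frac{3}{2} + \frac{1}{2} \left(-4\right)\right) \left(6 + 22 + \frac{8}{22}\right) = 467 + \left(- \frac{3}{2} - 2\right) \left(6 + 22 + 8 \cdot \frac{1}{22}\right) = 467 - \frac{7 \left(6 + 22 + \frac{4}{11}\right)}{2} = 467 - \frac{1092}{11} = \frac{4045}{11}$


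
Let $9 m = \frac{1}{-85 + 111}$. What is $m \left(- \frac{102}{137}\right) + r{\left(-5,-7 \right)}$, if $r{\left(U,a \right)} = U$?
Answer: $- \frac{26732}{5343} \approx -5.0032$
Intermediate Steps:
$m = \frac{1}{234}$ ($m = \frac{1}{9 \left(-85 + 111\right)} = \frac{1}{9 \cdot 26} = \frac{1}{9} \cdot \frac{1}{26} = \frac{1}{234} \approx 0.0042735$)
$m \left(- \frac{102}{137}\right) + r{\left(-5,-7 \right)} = \frac{\left(-102\right) \frac{1}{137}}{234} - 5 = \frac{1}{234} \left(- \frac{102}{137}\right) - 5 = - \frac{17}{5343} - 5 = - \frac{26732}{5343}$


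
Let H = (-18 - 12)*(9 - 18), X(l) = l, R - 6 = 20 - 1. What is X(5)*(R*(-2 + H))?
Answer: 33500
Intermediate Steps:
R = 25 (R = 6 + (20 - 1) = 6 + 19 = 25)
H = 270 (H = -30*(-9) = 270)
X(5)*(R*(-2 + H)) = 5*(25*(-2 + 270)) = 5*(25*268) = 5*6700 = 33500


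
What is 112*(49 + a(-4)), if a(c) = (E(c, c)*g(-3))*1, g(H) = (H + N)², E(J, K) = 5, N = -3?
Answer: 25648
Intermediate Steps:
g(H) = (-3 + H)² (g(H) = (H - 3)² = (-3 + H)²)
a(c) = 180 (a(c) = (5*(-3 - 3)²)*1 = (5*(-6)²)*1 = (5*36)*1 = 180*1 = 180)
112*(49 + a(-4)) = 112*(49 + 180) = 112*229 = 25648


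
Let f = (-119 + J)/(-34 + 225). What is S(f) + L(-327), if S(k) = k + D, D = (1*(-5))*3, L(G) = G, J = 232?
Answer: -65209/191 ≈ -341.41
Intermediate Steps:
D = -15 (D = -5*3 = -15)
f = 113/191 (f = (-119 + 232)/(-34 + 225) = 113/191 ≈ 0.59162)
S(k) = -15 + k (S(k) = k - 15 = -15 + k)
S(f) + L(-327) = (-15 + 113/191) - 327 = -2752/191 - 327 = -65209/191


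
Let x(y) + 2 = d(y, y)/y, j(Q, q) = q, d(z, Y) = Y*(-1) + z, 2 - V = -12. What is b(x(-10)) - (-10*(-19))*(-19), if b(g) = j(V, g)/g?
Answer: 3611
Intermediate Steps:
V = 14 (V = 2 - 1*(-12) = 2 + 12 = 14)
d(z, Y) = z - Y (d(z, Y) = -Y + z = z - Y)
x(y) = -2 (x(y) = -2 + (y - y)/y = -2 + 0/y = -2 + 0 = -2)
b(g) = 1 (b(g) = g/g = 1)
b(x(-10)) - (-10*(-19))*(-19) = 1 - (-10*(-19))*(-19) = 1 - 190*(-19) = 1 - 1*(-3610) = 1 + 3610 = 3611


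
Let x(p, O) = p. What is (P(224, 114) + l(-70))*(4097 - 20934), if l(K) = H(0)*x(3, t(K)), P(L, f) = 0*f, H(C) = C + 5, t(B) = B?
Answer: -252555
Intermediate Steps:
H(C) = 5 + C
P(L, f) = 0
l(K) = 15 (l(K) = (5 + 0)*3 = 5*3 = 15)
(P(224, 114) + l(-70))*(4097 - 20934) = (0 + 15)*(4097 - 20934) = 15*(-16837) = -252555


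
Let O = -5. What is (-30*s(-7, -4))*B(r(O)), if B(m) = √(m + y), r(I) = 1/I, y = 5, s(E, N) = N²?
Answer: -192*√30 ≈ -1051.6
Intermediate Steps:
B(m) = √(5 + m) (B(m) = √(m + 5) = √(5 + m))
(-30*s(-7, -4))*B(r(O)) = (-30*(-4)²)*√(5 + 1/(-5)) = (-30*16)*√(5 - ⅕) = -192*√30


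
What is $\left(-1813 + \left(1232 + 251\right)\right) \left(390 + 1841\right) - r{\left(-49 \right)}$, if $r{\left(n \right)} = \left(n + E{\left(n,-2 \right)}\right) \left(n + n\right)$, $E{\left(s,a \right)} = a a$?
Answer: $-740640$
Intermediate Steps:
$E{\left(s,a \right)} = a^{2}$
$r{\left(n \right)} = 2 n \left(4 + n\right)$ ($r{\left(n \right)} = \left(n + \left(-2\right)^{2}\right) \left(n + n\right) = \left(n + 4\right) 2 n = \left(4 + n\right) 2 n = 2 n \left(4 + n\right)$)
$\left(-1813 + \left(1232 + 251\right)\right) \left(390 + 1841\right) - r{\left(-49 \right)} = \left(-1813 + \left(1232 + 251\right)\right) \left(390 + 1841\right) - 2 \left(-49\right) \left(4 - 49\right) = \left(-1813 + 1483\right) 2231 - 2 \left(-49\right) \left(-45\right) = \left(-330\right) 2231 - 4410 = -736230 - 4410 = -740640$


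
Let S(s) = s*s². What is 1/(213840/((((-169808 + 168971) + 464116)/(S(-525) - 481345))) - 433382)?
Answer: -463279/31247023844378 ≈ -1.4826e-8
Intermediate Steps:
S(s) = s³
1/(213840/((((-169808 + 168971) + 464116)/(S(-525) - 481345))) - 433382) = 1/(213840/((((-169808 + 168971) + 464116)/((-525)³ - 481345))) - 433382) = 1/(213840/(((-837 + 464116)/(-144703125 - 481345))) - 433382) = 1/(213840/((463279/(-145184470))) - 433382) = 1/(213840/((463279*(-1/145184470))) - 433382) = 1/(213840/(-463279/145184470) - 433382) = 1/(213840*(-145184470/463279) - 433382) = 1/(-31046247064800/463279 - 433382) = 1/(-31247023844378/463279) = -463279/31247023844378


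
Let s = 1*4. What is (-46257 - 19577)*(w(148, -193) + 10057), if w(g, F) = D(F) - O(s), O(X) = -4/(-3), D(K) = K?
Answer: -1947896392/3 ≈ -6.4930e+8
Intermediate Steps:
s = 4
O(X) = 4/3 (O(X) = -4*(-1/3) = 4/3)
w(g, F) = -4/3 + F (w(g, F) = F - 1*4/3 = F - 4/3 = -4/3 + F)
(-46257 - 19577)*(w(148, -193) + 10057) = (-46257 - 19577)*((-4/3 - 193) + 10057) = -65834*(-583/3 + 10057) = -65834*29588/3 = -1947896392/3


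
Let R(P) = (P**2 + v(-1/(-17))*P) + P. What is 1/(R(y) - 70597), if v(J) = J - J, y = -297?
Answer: 1/17315 ≈ 5.7753e-5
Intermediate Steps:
v(J) = 0
R(P) = P + P**2 (R(P) = (P**2 + 0*P) + P = (P**2 + 0) + P = P**2 + P = P + P**2)
1/(R(y) - 70597) = 1/(-297*(1 - 297) - 70597) = 1/(-297*(-296) - 70597) = 1/(87912 - 70597) = 1/17315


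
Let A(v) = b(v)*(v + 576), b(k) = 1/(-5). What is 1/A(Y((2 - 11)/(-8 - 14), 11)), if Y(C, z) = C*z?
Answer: -10/1161 ≈ -0.0086133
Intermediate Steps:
b(k) = -1/5
A(v) = -576/5 - v/5 (A(v) = -(v + 576)/5 = -(576 + v)/5 = -576/5 - v/5)
1/A(Y((2 - 11)/(-8 - 14), 11)) = 1/(-576/5 - (2 - 11)/(-8 - 14)*11/5) = 1/(-576/5 - (-9/(-22))*11/5) = 1/(-576/5 - (-9*(-1/22))*11/5) = 1/(-576/5 - 9*11/110) = 1/(-576/5 - 1/5*9/2) = 1/(-576/5 - 9/10) = 1/(-1161/10) = -10/1161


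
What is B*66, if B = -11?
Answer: -726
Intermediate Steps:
B*66 = -11*66 = -726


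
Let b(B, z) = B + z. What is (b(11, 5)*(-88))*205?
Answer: -288640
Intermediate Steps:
(b(11, 5)*(-88))*205 = ((11 + 5)*(-88))*205 = (16*(-88))*205 = -1408*205 = -288640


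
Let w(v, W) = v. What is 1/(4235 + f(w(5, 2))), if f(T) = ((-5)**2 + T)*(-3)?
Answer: 1/4145 ≈ 0.00024125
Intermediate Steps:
f(T) = -75 - 3*T (f(T) = (25 + T)*(-3) = -75 - 3*T)
1/(4235 + f(w(5, 2))) = 1/(4235 + (-75 - 3*5)) = 1/(4235 + (-75 - 15)) = 1/(4235 - 90) = 1/4145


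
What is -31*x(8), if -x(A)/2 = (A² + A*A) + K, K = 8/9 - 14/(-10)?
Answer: 363506/45 ≈ 8077.9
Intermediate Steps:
K = 103/45 (K = 8*(⅑) - 14*(-⅒) = 8/9 + 7/5 = 103/45 ≈ 2.2889)
x(A) = -206/45 - 4*A² (x(A) = -2*((A² + A*A) + 103/45) = -2*((A² + A²) + 103/45) = -2*(2*A² + 103/45) = -2*(103/45 + 2*A²) = -206/45 - 4*A²)
-31*x(8) = -31*(-206/45 - 4*8²) = -31*(-206/45 - 4*64) = -31*(-206/45 - 256) = -31*(-11726/45) = 363506/45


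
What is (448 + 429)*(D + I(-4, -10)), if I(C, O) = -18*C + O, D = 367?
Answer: 376233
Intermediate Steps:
I(C, O) = O - 18*C
(448 + 429)*(D + I(-4, -10)) = (448 + 429)*(367 + (-10 - 18*(-4))) = 877*(367 + (-10 + 72)) = 877*(367 + 62) = 877*429 = 376233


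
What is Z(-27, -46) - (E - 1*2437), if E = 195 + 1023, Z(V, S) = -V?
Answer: 1246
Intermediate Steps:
E = 1218
Z(-27, -46) - (E - 1*2437) = -1*(-27) - (1218 - 1*2437) = 27 - (1218 - 2437) = 27 - 1*(-1219) = 27 + 1219 = 1246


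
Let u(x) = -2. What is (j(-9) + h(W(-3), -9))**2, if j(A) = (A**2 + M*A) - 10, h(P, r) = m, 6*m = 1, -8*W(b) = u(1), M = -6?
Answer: 564001/36 ≈ 15667.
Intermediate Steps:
W(b) = 1/4 (W(b) = -1/8*(-2) = 1/4)
m = 1/6 (m = (1/6)*1 = 1/6 ≈ 0.16667)
h(P, r) = 1/6
j(A) = -10 + A**2 - 6*A (j(A) = (A**2 - 6*A) - 10 = -10 + A**2 - 6*A)
(j(-9) + h(W(-3), -9))**2 = ((-10 + (-9)**2 - 6*(-9)) + 1/6)**2 = ((-10 + 81 + 54) + 1/6)**2 = (125 + 1/6)**2 = (751/6)**2 = 564001/36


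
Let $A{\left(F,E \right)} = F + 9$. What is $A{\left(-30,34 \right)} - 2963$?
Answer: $-2984$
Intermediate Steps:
$A{\left(F,E \right)} = 9 + F$
$A{\left(-30,34 \right)} - 2963 = \left(9 - 30\right) - 2963 = -21 - 2963 = -2984$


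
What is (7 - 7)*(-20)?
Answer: 0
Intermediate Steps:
(7 - 7)*(-20) = 0*(-20) = 0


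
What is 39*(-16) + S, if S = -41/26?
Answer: -16265/26 ≈ -625.58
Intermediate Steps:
S = -41/26 (S = -41*1/26 = -41/26 ≈ -1.5769)
39*(-16) + S = 39*(-16) - 41/26 = -624 - 41/26 = -16265/26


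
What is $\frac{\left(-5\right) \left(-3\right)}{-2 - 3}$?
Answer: $-3$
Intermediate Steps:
$\frac{\left(-5\right) \left(-3\right)}{-2 - 3} = \frac{15}{-5} = 15 \left(- \frac{1}{5}\right) = -3$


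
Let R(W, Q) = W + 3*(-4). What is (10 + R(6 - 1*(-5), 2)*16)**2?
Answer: 36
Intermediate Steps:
R(W, Q) = -12 + W (R(W, Q) = W - 12 = -12 + W)
(10 + R(6 - 1*(-5), 2)*16)**2 = (10 + (-12 + (6 - 1*(-5)))*16)**2 = (10 + (-12 + (6 + 5))*16)**2 = (10 + (-12 + 11)*16)**2 = (10 - 1*16)**2 = (10 - 16)**2 = (-6)**2 = 36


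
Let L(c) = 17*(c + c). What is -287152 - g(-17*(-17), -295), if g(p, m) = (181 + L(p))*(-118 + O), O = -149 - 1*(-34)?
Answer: 2044479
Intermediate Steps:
L(c) = 34*c (L(c) = 17*(2*c) = 34*c)
O = -115 (O = -149 + 34 = -115)
g(p, m) = -42173 - 7922*p (g(p, m) = (181 + 34*p)*(-118 - 115) = (181 + 34*p)*(-233) = -42173 - 7922*p)
-287152 - g(-17*(-17), -295) = -287152 - (-42173 - (-134674)*(-17)) = -287152 - (-42173 - 7922*289) = -287152 - (-42173 - 2289458) = -287152 - 1*(-2331631) = -287152 + 2331631 = 2044479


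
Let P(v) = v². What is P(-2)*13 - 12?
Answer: 40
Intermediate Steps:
P(-2)*13 - 12 = (-2)²*13 - 12 = 4*13 - 12 = 52 - 12 = 40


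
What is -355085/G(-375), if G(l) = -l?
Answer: -71017/75 ≈ -946.89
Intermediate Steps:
-355085/G(-375) = -355085/((-1*(-375))) = -355085/375 = -355085*1/375 = -71017/75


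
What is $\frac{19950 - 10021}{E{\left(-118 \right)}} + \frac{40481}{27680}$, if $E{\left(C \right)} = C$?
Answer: $- \frac{135028981}{1633120} \approx -82.682$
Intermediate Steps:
$\frac{19950 - 10021}{E{\left(-118 \right)}} + \frac{40481}{27680} = \frac{19950 - 10021}{-118} + \frac{40481}{27680} = 9929 \left(- \frac{1}{118}\right) + 40481 \cdot \frac{1}{27680} = - \frac{9929}{118} + \frac{40481}{27680} = - \frac{135028981}{1633120}$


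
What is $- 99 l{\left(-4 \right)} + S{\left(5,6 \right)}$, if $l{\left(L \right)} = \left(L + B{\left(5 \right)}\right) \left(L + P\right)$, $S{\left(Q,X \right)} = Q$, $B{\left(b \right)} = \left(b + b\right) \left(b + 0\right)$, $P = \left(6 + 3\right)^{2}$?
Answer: $-350653$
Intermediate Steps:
$P = 81$ ($P = 9^{2} = 81$)
$B{\left(b \right)} = 2 b^{2}$ ($B{\left(b \right)} = 2 b b = 2 b^{2}$)
$l{\left(L \right)} = \left(50 + L\right) \left(81 + L\right)$ ($l{\left(L \right)} = \left(L + 2 \cdot 5^{2}\right) \left(L + 81\right) = \left(L + 2 \cdot 25\right) \left(81 + L\right) = \left(L + 50\right) \left(81 + L\right) = \left(50 + L\right) \left(81 + L\right)$)
$- 99 l{\left(-4 \right)} + S{\left(5,6 \right)} = - 99 \left(4050 + \left(-4\right)^{2} + 131 \left(-4\right)\right) + 5 = - 99 \left(4050 + 16 - 524\right) + 5 = \left(-99\right) 3542 + 5 = -350658 + 5 = -350653$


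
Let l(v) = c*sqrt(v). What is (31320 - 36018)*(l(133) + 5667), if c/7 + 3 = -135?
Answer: -26623566 + 4538268*sqrt(133) ≈ 2.5714e+7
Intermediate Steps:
c = -966 (c = -21 + 7*(-135) = -21 - 945 = -966)
l(v) = -966*sqrt(v)
(31320 - 36018)*(l(133) + 5667) = (31320 - 36018)*(-966*sqrt(133) + 5667) = -4698*(5667 - 966*sqrt(133)) = -26623566 + 4538268*sqrt(133)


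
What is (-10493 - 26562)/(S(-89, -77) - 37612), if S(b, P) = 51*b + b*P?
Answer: 37055/35298 ≈ 1.0498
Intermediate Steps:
S(b, P) = 51*b + P*b
(-10493 - 26562)/(S(-89, -77) - 37612) = (-10493 - 26562)/(-89*(51 - 77) - 37612) = -37055/(-89*(-26) - 37612) = -37055/(2314 - 37612) = -37055/(-35298) = -37055*(-1/35298) = 37055/35298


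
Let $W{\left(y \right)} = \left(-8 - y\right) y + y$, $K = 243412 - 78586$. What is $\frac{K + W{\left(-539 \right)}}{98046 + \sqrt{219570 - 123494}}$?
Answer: $- \frac{2988491103}{2403230510} + \frac{60961 \sqrt{24019}}{2403230510} \approx -1.2396$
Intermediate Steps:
$K = 164826$
$W{\left(y \right)} = y + y \left(-8 - y\right)$ ($W{\left(y \right)} = y \left(-8 - y\right) + y = y + y \left(-8 - y\right)$)
$\frac{K + W{\left(-539 \right)}}{98046 + \sqrt{219570 - 123494}} = \frac{164826 - - 539 \left(7 - 539\right)}{98046 + \sqrt{219570 - 123494}} = \frac{164826 - \left(-539\right) \left(-532\right)}{98046 + \sqrt{96076}} = \frac{164826 - 286748}{98046 + 2 \sqrt{24019}} = - \frac{121922}{98046 + 2 \sqrt{24019}}$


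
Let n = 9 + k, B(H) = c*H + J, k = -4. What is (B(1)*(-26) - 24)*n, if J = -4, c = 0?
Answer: 400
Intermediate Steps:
B(H) = -4 (B(H) = 0*H - 4 = 0 - 4 = -4)
n = 5 (n = 9 - 4 = 5)
(B(1)*(-26) - 24)*n = (-4*(-26) - 24)*5 = (104 - 24)*5 = 80*5 = 400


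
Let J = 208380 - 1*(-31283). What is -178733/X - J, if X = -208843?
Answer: -50051761176/208843 ≈ -2.3966e+5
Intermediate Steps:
J = 239663 (J = 208380 + 31283 = 239663)
-178733/X - J = -178733/(-208843) - 1*239663 = -178733*(-1/208843) - 239663 = 178733/208843 - 239663 = -50051761176/208843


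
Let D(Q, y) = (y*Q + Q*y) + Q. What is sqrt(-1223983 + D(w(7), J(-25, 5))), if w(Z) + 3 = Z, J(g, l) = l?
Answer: I*sqrt(1223939) ≈ 1106.3*I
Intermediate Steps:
w(Z) = -3 + Z
D(Q, y) = Q + 2*Q*y (D(Q, y) = (Q*y + Q*y) + Q = 2*Q*y + Q = Q + 2*Q*y)
sqrt(-1223983 + D(w(7), J(-25, 5))) = sqrt(-1223983 + (-3 + 7)*(1 + 2*5)) = sqrt(-1223983 + 4*(1 + 10)) = sqrt(-1223983 + 4*11) = sqrt(-1223983 + 44) = sqrt(-1223939) = I*sqrt(1223939)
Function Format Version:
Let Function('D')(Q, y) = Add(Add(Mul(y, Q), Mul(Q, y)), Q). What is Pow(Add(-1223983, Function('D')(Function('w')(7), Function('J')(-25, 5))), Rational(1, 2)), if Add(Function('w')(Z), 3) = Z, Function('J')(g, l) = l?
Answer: Mul(I, Pow(1223939, Rational(1, 2))) ≈ Mul(1106.3, I)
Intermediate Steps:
Function('w')(Z) = Add(-3, Z)
Function('D')(Q, y) = Add(Q, Mul(2, Q, y)) (Function('D')(Q, y) = Add(Add(Mul(Q, y), Mul(Q, y)), Q) = Add(Mul(2, Q, y), Q) = Add(Q, Mul(2, Q, y)))
Pow(Add(-1223983, Function('D')(Function('w')(7), Function('J')(-25, 5))), Rational(1, 2)) = Pow(Add(-1223983, Mul(Add(-3, 7), Add(1, Mul(2, 5)))), Rational(1, 2)) = Pow(Add(-1223983, Mul(4, Add(1, 10))), Rational(1, 2)) = Pow(Add(-1223983, Mul(4, 11)), Rational(1, 2)) = Pow(Add(-1223983, 44), Rational(1, 2)) = Pow(-1223939, Rational(1, 2)) = Mul(I, Pow(1223939, Rational(1, 2)))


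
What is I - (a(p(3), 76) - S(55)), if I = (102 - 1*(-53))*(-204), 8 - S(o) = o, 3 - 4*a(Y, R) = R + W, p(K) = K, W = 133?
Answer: -63231/2 ≈ -31616.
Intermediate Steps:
a(Y, R) = -65/2 - R/4 (a(Y, R) = ¾ - (R + 133)/4 = ¾ - (133 + R)/4 = ¾ + (-133/4 - R/4) = -65/2 - R/4)
S(o) = 8 - o
I = -31620 (I = (102 + 53)*(-204) = 155*(-204) = -31620)
I - (a(p(3), 76) - S(55)) = -31620 - ((-65/2 - ¼*76) - (8 - 1*55)) = -31620 - ((-65/2 - 19) - (8 - 55)) = -31620 - (-103/2 - 1*(-47)) = -31620 - (-103/2 + 47) = -31620 - 1*(-9/2) = -31620 + 9/2 = -63231/2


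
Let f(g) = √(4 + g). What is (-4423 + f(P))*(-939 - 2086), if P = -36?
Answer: 13379575 - 12100*I*√2 ≈ 1.338e+7 - 17112.0*I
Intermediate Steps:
(-4423 + f(P))*(-939 - 2086) = (-4423 + √(4 - 36))*(-939 - 2086) = (-4423 + √(-32))*(-3025) = (-4423 + 4*I*√2)*(-3025) = 13379575 - 12100*I*√2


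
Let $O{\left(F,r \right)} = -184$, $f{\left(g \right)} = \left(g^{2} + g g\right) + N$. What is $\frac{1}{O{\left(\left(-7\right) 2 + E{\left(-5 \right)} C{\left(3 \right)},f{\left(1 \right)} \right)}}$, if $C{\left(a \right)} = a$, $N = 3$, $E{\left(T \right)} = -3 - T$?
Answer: $- \frac{1}{184} \approx -0.0054348$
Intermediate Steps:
$f{\left(g \right)} = 3 + 2 g^{2}$ ($f{\left(g \right)} = \left(g^{2} + g g\right) + 3 = \left(g^{2} + g^{2}\right) + 3 = 2 g^{2} + 3 = 3 + 2 g^{2}$)
$\frac{1}{O{\left(\left(-7\right) 2 + E{\left(-5 \right)} C{\left(3 \right)},f{\left(1 \right)} \right)}} = \frac{1}{-184} = - \frac{1}{184}$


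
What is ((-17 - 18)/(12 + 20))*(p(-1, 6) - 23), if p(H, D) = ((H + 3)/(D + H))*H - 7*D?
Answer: 2289/32 ≈ 71.531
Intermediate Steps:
p(H, D) = -7*D + H*(3 + H)/(D + H) (p(H, D) = ((3 + H)/(D + H))*H - 7*D = H*(3 + H)/(D + H) - 7*D = -7*D + H*(3 + H)/(D + H))
((-17 - 18)/(12 + 20))*(p(-1, 6) - 23) = ((-17 - 18)/(12 + 20))*(((-1)² - 7*6² + 3*(-1) - 7*6*(-1))/(6 - 1) - 23) = (-35/32)*((1 - 7*36 - 3 + 42)/5 - 23) = (-35*1/32)*((1 - 252 - 3 + 42)/5 - 23) = -35*((⅕)*(-212) - 23)/32 = -35*(-212/5 - 23)/32 = -35/32*(-327/5) = 2289/32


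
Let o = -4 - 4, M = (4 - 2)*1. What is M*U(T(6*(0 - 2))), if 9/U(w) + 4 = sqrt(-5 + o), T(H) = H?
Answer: -72/29 - 18*I*sqrt(13)/29 ≈ -2.4828 - 2.2379*I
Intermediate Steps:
M = 2 (M = 2*1 = 2)
o = -8
U(w) = 9/(-4 + I*sqrt(13)) (U(w) = 9/(-4 + sqrt(-5 - 8)) = 9/(-4 + sqrt(-13)) = 9/(-4 + I*sqrt(13)))
M*U(T(6*(0 - 2))) = 2*(-36/29 - 9*I*sqrt(13)/29) = -72/29 - 18*I*sqrt(13)/29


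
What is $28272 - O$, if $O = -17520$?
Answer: $45792$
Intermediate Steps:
$28272 - O = 28272 - -17520 = 28272 + 17520 = 45792$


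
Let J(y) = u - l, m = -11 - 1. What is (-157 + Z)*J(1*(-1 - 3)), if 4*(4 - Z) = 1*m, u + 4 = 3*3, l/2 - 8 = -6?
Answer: -150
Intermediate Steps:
l = 4 (l = 16 + 2*(-6) = 16 - 12 = 4)
u = 5 (u = -4 + 3*3 = -4 + 9 = 5)
m = -12
Z = 7 (Z = 4 - (-12)/4 = 4 - 1/4*(-12) = 4 + 3 = 7)
J(y) = 1 (J(y) = 5 - 1*4 = 5 - 4 = 1)
(-157 + Z)*J(1*(-1 - 3)) = (-157 + 7)*1 = -150*1 = -150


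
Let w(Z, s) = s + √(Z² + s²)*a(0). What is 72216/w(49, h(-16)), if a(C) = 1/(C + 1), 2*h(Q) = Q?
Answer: 577728/2401 + 72216*√2465/2401 ≈ 1733.9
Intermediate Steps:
h(Q) = Q/2
a(C) = 1/(1 + C)
w(Z, s) = s + √(Z² + s²) (w(Z, s) = s + √(Z² + s²)/(1 + 0) = s + √(Z² + s²)/1 = s + √(Z² + s²)*1 = s + √(Z² + s²))
72216/w(49, h(-16)) = 72216/((½)*(-16) + √(49² + ((½)*(-16))²)) = 72216/(-8 + √(2401 + (-8)²)) = 72216/(-8 + √(2401 + 64)) = 72216/(-8 + √2465)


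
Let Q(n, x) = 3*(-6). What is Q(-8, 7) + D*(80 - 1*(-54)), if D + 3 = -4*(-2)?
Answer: 652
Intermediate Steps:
D = 5 (D = -3 - 4*(-2) = -3 + 8 = 5)
Q(n, x) = -18
Q(-8, 7) + D*(80 - 1*(-54)) = -18 + 5*(80 - 1*(-54)) = -18 + 5*(80 + 54) = -18 + 5*134 = -18 + 670 = 652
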